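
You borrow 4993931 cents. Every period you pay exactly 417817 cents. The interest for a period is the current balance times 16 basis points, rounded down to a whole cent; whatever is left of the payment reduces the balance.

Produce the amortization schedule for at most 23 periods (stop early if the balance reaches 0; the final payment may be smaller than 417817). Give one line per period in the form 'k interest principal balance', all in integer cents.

1. interest=⌊4993931·16/10000⌋=7990; principal=417817-7990=409827; balance=4993931-409827=4584104
2. interest=⌊4584104·16/10000⌋=7334; principal=417817-7334=410483; balance=4584104-410483=4173621
3. interest=⌊4173621·16/10000⌋=6677; principal=417817-6677=411140; balance=4173621-411140=3762481
4. interest=⌊3762481·16/10000⌋=6019; principal=417817-6019=411798; balance=3762481-411798=3350683
5. interest=⌊3350683·16/10000⌋=5361; principal=417817-5361=412456; balance=3350683-412456=2938227
6. interest=⌊2938227·16/10000⌋=4701; principal=417817-4701=413116; balance=2938227-413116=2525111
7. interest=⌊2525111·16/10000⌋=4040; principal=417817-4040=413777; balance=2525111-413777=2111334
8. interest=⌊2111334·16/10000⌋=3378; principal=417817-3378=414439; balance=2111334-414439=1696895
9. interest=⌊1696895·16/10000⌋=2715; principal=417817-2715=415102; balance=1696895-415102=1281793
10. interest=⌊1281793·16/10000⌋=2050; principal=417817-2050=415767; balance=1281793-415767=866026
11. interest=⌊866026·16/10000⌋=1385; principal=417817-1385=416432; balance=866026-416432=449594
12. interest=⌊449594·16/10000⌋=719; principal=417817-719=417098; balance=449594-417098=32496
13. interest=⌊32496·16/10000⌋=51; principal=min(417817-51,32496)=32496; balance=32496-32496=0

1 7990 409827 4584104
2 7334 410483 4173621
3 6677 411140 3762481
4 6019 411798 3350683
5 5361 412456 2938227
6 4701 413116 2525111
7 4040 413777 2111334
8 3378 414439 1696895
9 2715 415102 1281793
10 2050 415767 866026
11 1385 416432 449594
12 719 417098 32496
13 51 32496 0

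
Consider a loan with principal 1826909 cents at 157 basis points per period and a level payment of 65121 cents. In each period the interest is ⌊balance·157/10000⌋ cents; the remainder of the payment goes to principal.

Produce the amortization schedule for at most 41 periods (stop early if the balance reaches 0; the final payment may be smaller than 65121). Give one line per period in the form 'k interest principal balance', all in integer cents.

1 28682 36439 1790470
2 28110 37011 1753459
3 27529 37592 1715867
4 26939 38182 1677685
5 26339 38782 1638903
6 25730 39391 1599512
7 25112 40009 1559503
8 24484 40637 1518866
9 23846 41275 1477591
10 23198 41923 1435668
11 22539 42582 1393086
12 21871 43250 1349836
13 21192 43929 1305907
14 20502 44619 1261288
15 19802 45319 1215969
16 19090 46031 1169938
17 18368 46753 1123185
18 17634 47487 1075698
19 16888 48233 1027465
20 16131 48990 978475
21 15362 49759 928716
22 14580 50541 878175
23 13787 51334 826841
24 12981 52140 774701
25 12162 52959 721742
26 11331 53790 667952
27 10486 54635 613317
28 9629 55492 557825
29 8757 56364 501461
30 7872 57249 444212
31 6974 58147 386065
32 6061 59060 327005
33 5133 59988 267017
34 4192 60929 206088
35 3235 61886 144202
36 2263 62858 81344
37 1277 63844 17500
38 274 17500 0

1. interest=⌊1826909·157/10000⌋=28682; principal=65121-28682=36439; balance=1826909-36439=1790470
2. interest=⌊1790470·157/10000⌋=28110; principal=65121-28110=37011; balance=1790470-37011=1753459
3. interest=⌊1753459·157/10000⌋=27529; principal=65121-27529=37592; balance=1753459-37592=1715867
4. interest=⌊1715867·157/10000⌋=26939; principal=65121-26939=38182; balance=1715867-38182=1677685
5. interest=⌊1677685·157/10000⌋=26339; principal=65121-26339=38782; balance=1677685-38782=1638903
6. interest=⌊1638903·157/10000⌋=25730; principal=65121-25730=39391; balance=1638903-39391=1599512
7. interest=⌊1599512·157/10000⌋=25112; principal=65121-25112=40009; balance=1599512-40009=1559503
8. interest=⌊1559503·157/10000⌋=24484; principal=65121-24484=40637; balance=1559503-40637=1518866
9. interest=⌊1518866·157/10000⌋=23846; principal=65121-23846=41275; balance=1518866-41275=1477591
10. interest=⌊1477591·157/10000⌋=23198; principal=65121-23198=41923; balance=1477591-41923=1435668
11. interest=⌊1435668·157/10000⌋=22539; principal=65121-22539=42582; balance=1435668-42582=1393086
12. interest=⌊1393086·157/10000⌋=21871; principal=65121-21871=43250; balance=1393086-43250=1349836
13. interest=⌊1349836·157/10000⌋=21192; principal=65121-21192=43929; balance=1349836-43929=1305907
14. interest=⌊1305907·157/10000⌋=20502; principal=65121-20502=44619; balance=1305907-44619=1261288
15. interest=⌊1261288·157/10000⌋=19802; principal=65121-19802=45319; balance=1261288-45319=1215969
16. interest=⌊1215969·157/10000⌋=19090; principal=65121-19090=46031; balance=1215969-46031=1169938
17. interest=⌊1169938·157/10000⌋=18368; principal=65121-18368=46753; balance=1169938-46753=1123185
18. interest=⌊1123185·157/10000⌋=17634; principal=65121-17634=47487; balance=1123185-47487=1075698
19. interest=⌊1075698·157/10000⌋=16888; principal=65121-16888=48233; balance=1075698-48233=1027465
20. interest=⌊1027465·157/10000⌋=16131; principal=65121-16131=48990; balance=1027465-48990=978475
21. interest=⌊978475·157/10000⌋=15362; principal=65121-15362=49759; balance=978475-49759=928716
22. interest=⌊928716·157/10000⌋=14580; principal=65121-14580=50541; balance=928716-50541=878175
23. interest=⌊878175·157/10000⌋=13787; principal=65121-13787=51334; balance=878175-51334=826841
24. interest=⌊826841·157/10000⌋=12981; principal=65121-12981=52140; balance=826841-52140=774701
25. interest=⌊774701·157/10000⌋=12162; principal=65121-12162=52959; balance=774701-52959=721742
26. interest=⌊721742·157/10000⌋=11331; principal=65121-11331=53790; balance=721742-53790=667952
27. interest=⌊667952·157/10000⌋=10486; principal=65121-10486=54635; balance=667952-54635=613317
28. interest=⌊613317·157/10000⌋=9629; principal=65121-9629=55492; balance=613317-55492=557825
29. interest=⌊557825·157/10000⌋=8757; principal=65121-8757=56364; balance=557825-56364=501461
30. interest=⌊501461·157/10000⌋=7872; principal=65121-7872=57249; balance=501461-57249=444212
31. interest=⌊444212·157/10000⌋=6974; principal=65121-6974=58147; balance=444212-58147=386065
32. interest=⌊386065·157/10000⌋=6061; principal=65121-6061=59060; balance=386065-59060=327005
33. interest=⌊327005·157/10000⌋=5133; principal=65121-5133=59988; balance=327005-59988=267017
34. interest=⌊267017·157/10000⌋=4192; principal=65121-4192=60929; balance=267017-60929=206088
35. interest=⌊206088·157/10000⌋=3235; principal=65121-3235=61886; balance=206088-61886=144202
36. interest=⌊144202·157/10000⌋=2263; principal=65121-2263=62858; balance=144202-62858=81344
37. interest=⌊81344·157/10000⌋=1277; principal=65121-1277=63844; balance=81344-63844=17500
38. interest=⌊17500·157/10000⌋=274; principal=min(65121-274,17500)=17500; balance=17500-17500=0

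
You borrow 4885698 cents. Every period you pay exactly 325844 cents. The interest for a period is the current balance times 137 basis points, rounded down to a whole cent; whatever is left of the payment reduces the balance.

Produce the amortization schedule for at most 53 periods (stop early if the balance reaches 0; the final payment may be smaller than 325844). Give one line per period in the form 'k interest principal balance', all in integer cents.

1 66934 258910 4626788
2 63386 262458 4364330
3 59791 266053 4098277
4 56146 269698 3828579
5 52451 273393 3555186
6 48706 277138 3278048
7 44909 280935 2997113
8 41060 284784 2712329
9 37158 288686 2423643
10 33203 292641 2131002
11 29194 296650 1834352
12 25130 300714 1533638
13 21010 304834 1228804
14 16834 309010 919794
15 12601 313243 606551
16 8309 317535 289016
17 3959 289016 0

1. interest=⌊4885698·137/10000⌋=66934; principal=325844-66934=258910; balance=4885698-258910=4626788
2. interest=⌊4626788·137/10000⌋=63386; principal=325844-63386=262458; balance=4626788-262458=4364330
3. interest=⌊4364330·137/10000⌋=59791; principal=325844-59791=266053; balance=4364330-266053=4098277
4. interest=⌊4098277·137/10000⌋=56146; principal=325844-56146=269698; balance=4098277-269698=3828579
5. interest=⌊3828579·137/10000⌋=52451; principal=325844-52451=273393; balance=3828579-273393=3555186
6. interest=⌊3555186·137/10000⌋=48706; principal=325844-48706=277138; balance=3555186-277138=3278048
7. interest=⌊3278048·137/10000⌋=44909; principal=325844-44909=280935; balance=3278048-280935=2997113
8. interest=⌊2997113·137/10000⌋=41060; principal=325844-41060=284784; balance=2997113-284784=2712329
9. interest=⌊2712329·137/10000⌋=37158; principal=325844-37158=288686; balance=2712329-288686=2423643
10. interest=⌊2423643·137/10000⌋=33203; principal=325844-33203=292641; balance=2423643-292641=2131002
11. interest=⌊2131002·137/10000⌋=29194; principal=325844-29194=296650; balance=2131002-296650=1834352
12. interest=⌊1834352·137/10000⌋=25130; principal=325844-25130=300714; balance=1834352-300714=1533638
13. interest=⌊1533638·137/10000⌋=21010; principal=325844-21010=304834; balance=1533638-304834=1228804
14. interest=⌊1228804·137/10000⌋=16834; principal=325844-16834=309010; balance=1228804-309010=919794
15. interest=⌊919794·137/10000⌋=12601; principal=325844-12601=313243; balance=919794-313243=606551
16. interest=⌊606551·137/10000⌋=8309; principal=325844-8309=317535; balance=606551-317535=289016
17. interest=⌊289016·137/10000⌋=3959; principal=min(325844-3959,289016)=289016; balance=289016-289016=0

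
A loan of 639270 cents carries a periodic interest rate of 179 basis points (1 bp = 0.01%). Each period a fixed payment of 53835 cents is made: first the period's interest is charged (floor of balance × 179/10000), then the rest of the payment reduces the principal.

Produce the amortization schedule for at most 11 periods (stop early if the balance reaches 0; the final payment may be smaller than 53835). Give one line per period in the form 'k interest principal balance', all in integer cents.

1 11442 42393 596877
2 10684 43151 553726
3 9911 43924 509802
4 9125 44710 465092
5 8325 45510 419582
6 7510 46325 373257
7 6681 47154 326103
8 5837 47998 278105
9 4978 48857 229248
10 4103 49732 179516
11 3213 50622 128894

1. interest=⌊639270·179/10000⌋=11442; principal=53835-11442=42393; balance=639270-42393=596877
2. interest=⌊596877·179/10000⌋=10684; principal=53835-10684=43151; balance=596877-43151=553726
3. interest=⌊553726·179/10000⌋=9911; principal=53835-9911=43924; balance=553726-43924=509802
4. interest=⌊509802·179/10000⌋=9125; principal=53835-9125=44710; balance=509802-44710=465092
5. interest=⌊465092·179/10000⌋=8325; principal=53835-8325=45510; balance=465092-45510=419582
6. interest=⌊419582·179/10000⌋=7510; principal=53835-7510=46325; balance=419582-46325=373257
7. interest=⌊373257·179/10000⌋=6681; principal=53835-6681=47154; balance=373257-47154=326103
8. interest=⌊326103·179/10000⌋=5837; principal=53835-5837=47998; balance=326103-47998=278105
9. interest=⌊278105·179/10000⌋=4978; principal=53835-4978=48857; balance=278105-48857=229248
10. interest=⌊229248·179/10000⌋=4103; principal=53835-4103=49732; balance=229248-49732=179516
11. interest=⌊179516·179/10000⌋=3213; principal=53835-3213=50622; balance=179516-50622=128894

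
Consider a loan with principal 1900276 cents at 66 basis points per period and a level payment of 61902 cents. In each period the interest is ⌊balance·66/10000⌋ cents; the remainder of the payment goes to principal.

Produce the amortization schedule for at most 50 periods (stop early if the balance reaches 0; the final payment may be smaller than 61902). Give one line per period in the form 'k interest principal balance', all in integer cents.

1. interest=⌊1900276·66/10000⌋=12541; principal=61902-12541=49361; balance=1900276-49361=1850915
2. interest=⌊1850915·66/10000⌋=12216; principal=61902-12216=49686; balance=1850915-49686=1801229
3. interest=⌊1801229·66/10000⌋=11888; principal=61902-11888=50014; balance=1801229-50014=1751215
4. interest=⌊1751215·66/10000⌋=11558; principal=61902-11558=50344; balance=1751215-50344=1700871
5. interest=⌊1700871·66/10000⌋=11225; principal=61902-11225=50677; balance=1700871-50677=1650194
6. interest=⌊1650194·66/10000⌋=10891; principal=61902-10891=51011; balance=1650194-51011=1599183
7. interest=⌊1599183·66/10000⌋=10554; principal=61902-10554=51348; balance=1599183-51348=1547835
8. interest=⌊1547835·66/10000⌋=10215; principal=61902-10215=51687; balance=1547835-51687=1496148
9. interest=⌊1496148·66/10000⌋=9874; principal=61902-9874=52028; balance=1496148-52028=1444120
10. interest=⌊1444120·66/10000⌋=9531; principal=61902-9531=52371; balance=1444120-52371=1391749
11. interest=⌊1391749·66/10000⌋=9185; principal=61902-9185=52717; balance=1391749-52717=1339032
12. interest=⌊1339032·66/10000⌋=8837; principal=61902-8837=53065; balance=1339032-53065=1285967
13. interest=⌊1285967·66/10000⌋=8487; principal=61902-8487=53415; balance=1285967-53415=1232552
14. interest=⌊1232552·66/10000⌋=8134; principal=61902-8134=53768; balance=1232552-53768=1178784
15. interest=⌊1178784·66/10000⌋=7779; principal=61902-7779=54123; balance=1178784-54123=1124661
16. interest=⌊1124661·66/10000⌋=7422; principal=61902-7422=54480; balance=1124661-54480=1070181
17. interest=⌊1070181·66/10000⌋=7063; principal=61902-7063=54839; balance=1070181-54839=1015342
18. interest=⌊1015342·66/10000⌋=6701; principal=61902-6701=55201; balance=1015342-55201=960141
19. interest=⌊960141·66/10000⌋=6336; principal=61902-6336=55566; balance=960141-55566=904575
20. interest=⌊904575·66/10000⌋=5970; principal=61902-5970=55932; balance=904575-55932=848643
21. interest=⌊848643·66/10000⌋=5601; principal=61902-5601=56301; balance=848643-56301=792342
22. interest=⌊792342·66/10000⌋=5229; principal=61902-5229=56673; balance=792342-56673=735669
23. interest=⌊735669·66/10000⌋=4855; principal=61902-4855=57047; balance=735669-57047=678622
24. interest=⌊678622·66/10000⌋=4478; principal=61902-4478=57424; balance=678622-57424=621198
25. interest=⌊621198·66/10000⌋=4099; principal=61902-4099=57803; balance=621198-57803=563395
26. interest=⌊563395·66/10000⌋=3718; principal=61902-3718=58184; balance=563395-58184=505211
27. interest=⌊505211·66/10000⌋=3334; principal=61902-3334=58568; balance=505211-58568=446643
28. interest=⌊446643·66/10000⌋=2947; principal=61902-2947=58955; balance=446643-58955=387688
29. interest=⌊387688·66/10000⌋=2558; principal=61902-2558=59344; balance=387688-59344=328344
30. interest=⌊328344·66/10000⌋=2167; principal=61902-2167=59735; balance=328344-59735=268609
31. interest=⌊268609·66/10000⌋=1772; principal=61902-1772=60130; balance=268609-60130=208479
32. interest=⌊208479·66/10000⌋=1375; principal=61902-1375=60527; balance=208479-60527=147952
33. interest=⌊147952·66/10000⌋=976; principal=61902-976=60926; balance=147952-60926=87026
34. interest=⌊87026·66/10000⌋=574; principal=61902-574=61328; balance=87026-61328=25698
35. interest=⌊25698·66/10000⌋=169; principal=min(61902-169,25698)=25698; balance=25698-25698=0

1 12541 49361 1850915
2 12216 49686 1801229
3 11888 50014 1751215
4 11558 50344 1700871
5 11225 50677 1650194
6 10891 51011 1599183
7 10554 51348 1547835
8 10215 51687 1496148
9 9874 52028 1444120
10 9531 52371 1391749
11 9185 52717 1339032
12 8837 53065 1285967
13 8487 53415 1232552
14 8134 53768 1178784
15 7779 54123 1124661
16 7422 54480 1070181
17 7063 54839 1015342
18 6701 55201 960141
19 6336 55566 904575
20 5970 55932 848643
21 5601 56301 792342
22 5229 56673 735669
23 4855 57047 678622
24 4478 57424 621198
25 4099 57803 563395
26 3718 58184 505211
27 3334 58568 446643
28 2947 58955 387688
29 2558 59344 328344
30 2167 59735 268609
31 1772 60130 208479
32 1375 60527 147952
33 976 60926 87026
34 574 61328 25698
35 169 25698 0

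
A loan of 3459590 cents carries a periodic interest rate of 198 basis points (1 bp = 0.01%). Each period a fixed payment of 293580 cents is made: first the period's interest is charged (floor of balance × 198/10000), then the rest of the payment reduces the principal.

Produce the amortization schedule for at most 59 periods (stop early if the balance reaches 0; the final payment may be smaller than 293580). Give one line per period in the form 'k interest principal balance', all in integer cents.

1 68499 225081 3234509
2 64043 229537 3004972
3 59498 234082 2770890
4 54863 238717 2532173
5 50137 243443 2288730
6 45316 248264 2040466
7 40401 253179 1787287
8 35388 258192 1529095
9 30276 263304 1265791
10 25062 268518 997273
11 19746 273834 723439
12 14324 279256 444183
13 8794 284786 159397
14 3156 159397 0

1. interest=⌊3459590·198/10000⌋=68499; principal=293580-68499=225081; balance=3459590-225081=3234509
2. interest=⌊3234509·198/10000⌋=64043; principal=293580-64043=229537; balance=3234509-229537=3004972
3. interest=⌊3004972·198/10000⌋=59498; principal=293580-59498=234082; balance=3004972-234082=2770890
4. interest=⌊2770890·198/10000⌋=54863; principal=293580-54863=238717; balance=2770890-238717=2532173
5. interest=⌊2532173·198/10000⌋=50137; principal=293580-50137=243443; balance=2532173-243443=2288730
6. interest=⌊2288730·198/10000⌋=45316; principal=293580-45316=248264; balance=2288730-248264=2040466
7. interest=⌊2040466·198/10000⌋=40401; principal=293580-40401=253179; balance=2040466-253179=1787287
8. interest=⌊1787287·198/10000⌋=35388; principal=293580-35388=258192; balance=1787287-258192=1529095
9. interest=⌊1529095·198/10000⌋=30276; principal=293580-30276=263304; balance=1529095-263304=1265791
10. interest=⌊1265791·198/10000⌋=25062; principal=293580-25062=268518; balance=1265791-268518=997273
11. interest=⌊997273·198/10000⌋=19746; principal=293580-19746=273834; balance=997273-273834=723439
12. interest=⌊723439·198/10000⌋=14324; principal=293580-14324=279256; balance=723439-279256=444183
13. interest=⌊444183·198/10000⌋=8794; principal=293580-8794=284786; balance=444183-284786=159397
14. interest=⌊159397·198/10000⌋=3156; principal=min(293580-3156,159397)=159397; balance=159397-159397=0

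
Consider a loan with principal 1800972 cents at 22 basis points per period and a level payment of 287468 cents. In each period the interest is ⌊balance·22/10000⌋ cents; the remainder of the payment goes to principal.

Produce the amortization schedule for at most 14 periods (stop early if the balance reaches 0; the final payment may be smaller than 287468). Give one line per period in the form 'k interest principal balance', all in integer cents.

1. interest=⌊1800972·22/10000⌋=3962; principal=287468-3962=283506; balance=1800972-283506=1517466
2. interest=⌊1517466·22/10000⌋=3338; principal=287468-3338=284130; balance=1517466-284130=1233336
3. interest=⌊1233336·22/10000⌋=2713; principal=287468-2713=284755; balance=1233336-284755=948581
4. interest=⌊948581·22/10000⌋=2086; principal=287468-2086=285382; balance=948581-285382=663199
5. interest=⌊663199·22/10000⌋=1459; principal=287468-1459=286009; balance=663199-286009=377190
6. interest=⌊377190·22/10000⌋=829; principal=287468-829=286639; balance=377190-286639=90551
7. interest=⌊90551·22/10000⌋=199; principal=min(287468-199,90551)=90551; balance=90551-90551=0

1 3962 283506 1517466
2 3338 284130 1233336
3 2713 284755 948581
4 2086 285382 663199
5 1459 286009 377190
6 829 286639 90551
7 199 90551 0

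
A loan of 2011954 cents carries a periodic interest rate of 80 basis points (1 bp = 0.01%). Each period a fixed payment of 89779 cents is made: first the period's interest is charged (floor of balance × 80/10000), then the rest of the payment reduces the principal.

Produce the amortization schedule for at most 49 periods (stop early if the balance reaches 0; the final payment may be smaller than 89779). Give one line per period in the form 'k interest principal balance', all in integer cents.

1 16095 73684 1938270
2 15506 74273 1863997
3 14911 74868 1789129
4 14313 75466 1713663
5 13709 76070 1637593
6 13100 76679 1560914
7 12487 77292 1483622
8 11868 77911 1405711
9 11245 78534 1327177
10 10617 79162 1248015
11 9984 79795 1168220
12 9345 80434 1087786
13 8702 81077 1006709
14 8053 81726 924983
15 7399 82380 842603
16 6740 83039 759564
17 6076 83703 675861
18 5406 84373 591488
19 4731 85048 506440
20 4051 85728 420712
21 3365 86414 334298
22 2674 87105 247193
23 1977 87802 159391
24 1275 88504 70887
25 567 70887 0

1. interest=⌊2011954·80/10000⌋=16095; principal=89779-16095=73684; balance=2011954-73684=1938270
2. interest=⌊1938270·80/10000⌋=15506; principal=89779-15506=74273; balance=1938270-74273=1863997
3. interest=⌊1863997·80/10000⌋=14911; principal=89779-14911=74868; balance=1863997-74868=1789129
4. interest=⌊1789129·80/10000⌋=14313; principal=89779-14313=75466; balance=1789129-75466=1713663
5. interest=⌊1713663·80/10000⌋=13709; principal=89779-13709=76070; balance=1713663-76070=1637593
6. interest=⌊1637593·80/10000⌋=13100; principal=89779-13100=76679; balance=1637593-76679=1560914
7. interest=⌊1560914·80/10000⌋=12487; principal=89779-12487=77292; balance=1560914-77292=1483622
8. interest=⌊1483622·80/10000⌋=11868; principal=89779-11868=77911; balance=1483622-77911=1405711
9. interest=⌊1405711·80/10000⌋=11245; principal=89779-11245=78534; balance=1405711-78534=1327177
10. interest=⌊1327177·80/10000⌋=10617; principal=89779-10617=79162; balance=1327177-79162=1248015
11. interest=⌊1248015·80/10000⌋=9984; principal=89779-9984=79795; balance=1248015-79795=1168220
12. interest=⌊1168220·80/10000⌋=9345; principal=89779-9345=80434; balance=1168220-80434=1087786
13. interest=⌊1087786·80/10000⌋=8702; principal=89779-8702=81077; balance=1087786-81077=1006709
14. interest=⌊1006709·80/10000⌋=8053; principal=89779-8053=81726; balance=1006709-81726=924983
15. interest=⌊924983·80/10000⌋=7399; principal=89779-7399=82380; balance=924983-82380=842603
16. interest=⌊842603·80/10000⌋=6740; principal=89779-6740=83039; balance=842603-83039=759564
17. interest=⌊759564·80/10000⌋=6076; principal=89779-6076=83703; balance=759564-83703=675861
18. interest=⌊675861·80/10000⌋=5406; principal=89779-5406=84373; balance=675861-84373=591488
19. interest=⌊591488·80/10000⌋=4731; principal=89779-4731=85048; balance=591488-85048=506440
20. interest=⌊506440·80/10000⌋=4051; principal=89779-4051=85728; balance=506440-85728=420712
21. interest=⌊420712·80/10000⌋=3365; principal=89779-3365=86414; balance=420712-86414=334298
22. interest=⌊334298·80/10000⌋=2674; principal=89779-2674=87105; balance=334298-87105=247193
23. interest=⌊247193·80/10000⌋=1977; principal=89779-1977=87802; balance=247193-87802=159391
24. interest=⌊159391·80/10000⌋=1275; principal=89779-1275=88504; balance=159391-88504=70887
25. interest=⌊70887·80/10000⌋=567; principal=min(89779-567,70887)=70887; balance=70887-70887=0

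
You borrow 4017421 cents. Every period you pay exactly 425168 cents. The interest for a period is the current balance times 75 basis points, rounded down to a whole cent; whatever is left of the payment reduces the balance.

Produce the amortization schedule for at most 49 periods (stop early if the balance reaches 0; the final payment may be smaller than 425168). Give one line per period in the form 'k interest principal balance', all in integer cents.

1 30130 395038 3622383
2 27167 398001 3224382
3 24182 400986 2823396
4 21175 403993 2419403
5 18145 407023 2012380
6 15092 410076 1602304
7 12017 413151 1189153
8 8918 416250 772903
9 5796 419372 353531
10 2651 353531 0

1. interest=⌊4017421·75/10000⌋=30130; principal=425168-30130=395038; balance=4017421-395038=3622383
2. interest=⌊3622383·75/10000⌋=27167; principal=425168-27167=398001; balance=3622383-398001=3224382
3. interest=⌊3224382·75/10000⌋=24182; principal=425168-24182=400986; balance=3224382-400986=2823396
4. interest=⌊2823396·75/10000⌋=21175; principal=425168-21175=403993; balance=2823396-403993=2419403
5. interest=⌊2419403·75/10000⌋=18145; principal=425168-18145=407023; balance=2419403-407023=2012380
6. interest=⌊2012380·75/10000⌋=15092; principal=425168-15092=410076; balance=2012380-410076=1602304
7. interest=⌊1602304·75/10000⌋=12017; principal=425168-12017=413151; balance=1602304-413151=1189153
8. interest=⌊1189153·75/10000⌋=8918; principal=425168-8918=416250; balance=1189153-416250=772903
9. interest=⌊772903·75/10000⌋=5796; principal=425168-5796=419372; balance=772903-419372=353531
10. interest=⌊353531·75/10000⌋=2651; principal=min(425168-2651,353531)=353531; balance=353531-353531=0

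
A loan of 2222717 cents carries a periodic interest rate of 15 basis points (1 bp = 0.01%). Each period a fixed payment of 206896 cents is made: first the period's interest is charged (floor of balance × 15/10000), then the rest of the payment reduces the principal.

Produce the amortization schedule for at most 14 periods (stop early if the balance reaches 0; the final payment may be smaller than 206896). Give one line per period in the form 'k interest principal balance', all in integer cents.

1. interest=⌊2222717·15/10000⌋=3334; principal=206896-3334=203562; balance=2222717-203562=2019155
2. interest=⌊2019155·15/10000⌋=3028; principal=206896-3028=203868; balance=2019155-203868=1815287
3. interest=⌊1815287·15/10000⌋=2722; principal=206896-2722=204174; balance=1815287-204174=1611113
4. interest=⌊1611113·15/10000⌋=2416; principal=206896-2416=204480; balance=1611113-204480=1406633
5. interest=⌊1406633·15/10000⌋=2109; principal=206896-2109=204787; balance=1406633-204787=1201846
6. interest=⌊1201846·15/10000⌋=1802; principal=206896-1802=205094; balance=1201846-205094=996752
7. interest=⌊996752·15/10000⌋=1495; principal=206896-1495=205401; balance=996752-205401=791351
8. interest=⌊791351·15/10000⌋=1187; principal=206896-1187=205709; balance=791351-205709=585642
9. interest=⌊585642·15/10000⌋=878; principal=206896-878=206018; balance=585642-206018=379624
10. interest=⌊379624·15/10000⌋=569; principal=206896-569=206327; balance=379624-206327=173297
11. interest=⌊173297·15/10000⌋=259; principal=min(206896-259,173297)=173297; balance=173297-173297=0

1 3334 203562 2019155
2 3028 203868 1815287
3 2722 204174 1611113
4 2416 204480 1406633
5 2109 204787 1201846
6 1802 205094 996752
7 1495 205401 791351
8 1187 205709 585642
9 878 206018 379624
10 569 206327 173297
11 259 173297 0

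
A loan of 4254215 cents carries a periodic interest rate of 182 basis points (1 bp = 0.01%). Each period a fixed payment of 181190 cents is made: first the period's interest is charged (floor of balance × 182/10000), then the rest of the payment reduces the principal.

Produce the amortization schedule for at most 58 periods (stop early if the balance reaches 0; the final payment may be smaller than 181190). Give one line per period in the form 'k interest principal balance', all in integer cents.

1 77426 103764 4150451
2 75538 105652 4044799
3 73615 107575 3937224
4 71657 109533 3827691
5 69663 111527 3716164
6 67634 113556 3602608
7 65567 115623 3486985
8 63463 117727 3369258
9 61320 119870 3249388
10 59138 122052 3127336
11 56917 124273 3003063
12 54655 126535 2876528
13 52352 128838 2747690
14 50007 131183 2616507
15 47620 133570 2482937
16 45189 136001 2346936
17 42714 138476 2208460
18 40193 140997 2067463
19 37627 143563 1923900
20 35014 146176 1777724
21 32354 148836 1628888
22 29645 151545 1477343
23 26887 154303 1323040
24 24079 157111 1165929
25 21219 159971 1005958
26 18308 162882 843076
27 15343 165847 677229
28 12325 168865 508364
29 9252 171938 336426
30 6122 175068 161358
31 2936 161358 0

1. interest=⌊4254215·182/10000⌋=77426; principal=181190-77426=103764; balance=4254215-103764=4150451
2. interest=⌊4150451·182/10000⌋=75538; principal=181190-75538=105652; balance=4150451-105652=4044799
3. interest=⌊4044799·182/10000⌋=73615; principal=181190-73615=107575; balance=4044799-107575=3937224
4. interest=⌊3937224·182/10000⌋=71657; principal=181190-71657=109533; balance=3937224-109533=3827691
5. interest=⌊3827691·182/10000⌋=69663; principal=181190-69663=111527; balance=3827691-111527=3716164
6. interest=⌊3716164·182/10000⌋=67634; principal=181190-67634=113556; balance=3716164-113556=3602608
7. interest=⌊3602608·182/10000⌋=65567; principal=181190-65567=115623; balance=3602608-115623=3486985
8. interest=⌊3486985·182/10000⌋=63463; principal=181190-63463=117727; balance=3486985-117727=3369258
9. interest=⌊3369258·182/10000⌋=61320; principal=181190-61320=119870; balance=3369258-119870=3249388
10. interest=⌊3249388·182/10000⌋=59138; principal=181190-59138=122052; balance=3249388-122052=3127336
11. interest=⌊3127336·182/10000⌋=56917; principal=181190-56917=124273; balance=3127336-124273=3003063
12. interest=⌊3003063·182/10000⌋=54655; principal=181190-54655=126535; balance=3003063-126535=2876528
13. interest=⌊2876528·182/10000⌋=52352; principal=181190-52352=128838; balance=2876528-128838=2747690
14. interest=⌊2747690·182/10000⌋=50007; principal=181190-50007=131183; balance=2747690-131183=2616507
15. interest=⌊2616507·182/10000⌋=47620; principal=181190-47620=133570; balance=2616507-133570=2482937
16. interest=⌊2482937·182/10000⌋=45189; principal=181190-45189=136001; balance=2482937-136001=2346936
17. interest=⌊2346936·182/10000⌋=42714; principal=181190-42714=138476; balance=2346936-138476=2208460
18. interest=⌊2208460·182/10000⌋=40193; principal=181190-40193=140997; balance=2208460-140997=2067463
19. interest=⌊2067463·182/10000⌋=37627; principal=181190-37627=143563; balance=2067463-143563=1923900
20. interest=⌊1923900·182/10000⌋=35014; principal=181190-35014=146176; balance=1923900-146176=1777724
21. interest=⌊1777724·182/10000⌋=32354; principal=181190-32354=148836; balance=1777724-148836=1628888
22. interest=⌊1628888·182/10000⌋=29645; principal=181190-29645=151545; balance=1628888-151545=1477343
23. interest=⌊1477343·182/10000⌋=26887; principal=181190-26887=154303; balance=1477343-154303=1323040
24. interest=⌊1323040·182/10000⌋=24079; principal=181190-24079=157111; balance=1323040-157111=1165929
25. interest=⌊1165929·182/10000⌋=21219; principal=181190-21219=159971; balance=1165929-159971=1005958
26. interest=⌊1005958·182/10000⌋=18308; principal=181190-18308=162882; balance=1005958-162882=843076
27. interest=⌊843076·182/10000⌋=15343; principal=181190-15343=165847; balance=843076-165847=677229
28. interest=⌊677229·182/10000⌋=12325; principal=181190-12325=168865; balance=677229-168865=508364
29. interest=⌊508364·182/10000⌋=9252; principal=181190-9252=171938; balance=508364-171938=336426
30. interest=⌊336426·182/10000⌋=6122; principal=181190-6122=175068; balance=336426-175068=161358
31. interest=⌊161358·182/10000⌋=2936; principal=min(181190-2936,161358)=161358; balance=161358-161358=0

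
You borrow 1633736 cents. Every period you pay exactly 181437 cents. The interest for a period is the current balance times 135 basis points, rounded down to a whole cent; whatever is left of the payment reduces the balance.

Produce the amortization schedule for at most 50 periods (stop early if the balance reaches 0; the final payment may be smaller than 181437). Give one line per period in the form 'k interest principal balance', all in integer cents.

1. interest=⌊1633736·135/10000⌋=22055; principal=181437-22055=159382; balance=1633736-159382=1474354
2. interest=⌊1474354·135/10000⌋=19903; principal=181437-19903=161534; balance=1474354-161534=1312820
3. interest=⌊1312820·135/10000⌋=17723; principal=181437-17723=163714; balance=1312820-163714=1149106
4. interest=⌊1149106·135/10000⌋=15512; principal=181437-15512=165925; balance=1149106-165925=983181
5. interest=⌊983181·135/10000⌋=13272; principal=181437-13272=168165; balance=983181-168165=815016
6. interest=⌊815016·135/10000⌋=11002; principal=181437-11002=170435; balance=815016-170435=644581
7. interest=⌊644581·135/10000⌋=8701; principal=181437-8701=172736; balance=644581-172736=471845
8. interest=⌊471845·135/10000⌋=6369; principal=181437-6369=175068; balance=471845-175068=296777
9. interest=⌊296777·135/10000⌋=4006; principal=181437-4006=177431; balance=296777-177431=119346
10. interest=⌊119346·135/10000⌋=1611; principal=min(181437-1611,119346)=119346; balance=119346-119346=0

1 22055 159382 1474354
2 19903 161534 1312820
3 17723 163714 1149106
4 15512 165925 983181
5 13272 168165 815016
6 11002 170435 644581
7 8701 172736 471845
8 6369 175068 296777
9 4006 177431 119346
10 1611 119346 0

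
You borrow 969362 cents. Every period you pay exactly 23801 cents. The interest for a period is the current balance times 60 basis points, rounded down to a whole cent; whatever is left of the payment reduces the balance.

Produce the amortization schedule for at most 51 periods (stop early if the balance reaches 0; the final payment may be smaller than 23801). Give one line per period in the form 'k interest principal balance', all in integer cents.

1. interest=⌊969362·60/10000⌋=5816; principal=23801-5816=17985; balance=969362-17985=951377
2. interest=⌊951377·60/10000⌋=5708; principal=23801-5708=18093; balance=951377-18093=933284
3. interest=⌊933284·60/10000⌋=5599; principal=23801-5599=18202; balance=933284-18202=915082
4. interest=⌊915082·60/10000⌋=5490; principal=23801-5490=18311; balance=915082-18311=896771
5. interest=⌊896771·60/10000⌋=5380; principal=23801-5380=18421; balance=896771-18421=878350
6. interest=⌊878350·60/10000⌋=5270; principal=23801-5270=18531; balance=878350-18531=859819
7. interest=⌊859819·60/10000⌋=5158; principal=23801-5158=18643; balance=859819-18643=841176
8. interest=⌊841176·60/10000⌋=5047; principal=23801-5047=18754; balance=841176-18754=822422
9. interest=⌊822422·60/10000⌋=4934; principal=23801-4934=18867; balance=822422-18867=803555
10. interest=⌊803555·60/10000⌋=4821; principal=23801-4821=18980; balance=803555-18980=784575
11. interest=⌊784575·60/10000⌋=4707; principal=23801-4707=19094; balance=784575-19094=765481
12. interest=⌊765481·60/10000⌋=4592; principal=23801-4592=19209; balance=765481-19209=746272
13. interest=⌊746272·60/10000⌋=4477; principal=23801-4477=19324; balance=746272-19324=726948
14. interest=⌊726948·60/10000⌋=4361; principal=23801-4361=19440; balance=726948-19440=707508
15. interest=⌊707508·60/10000⌋=4245; principal=23801-4245=19556; balance=707508-19556=687952
16. interest=⌊687952·60/10000⌋=4127; principal=23801-4127=19674; balance=687952-19674=668278
17. interest=⌊668278·60/10000⌋=4009; principal=23801-4009=19792; balance=668278-19792=648486
18. interest=⌊648486·60/10000⌋=3890; principal=23801-3890=19911; balance=648486-19911=628575
19. interest=⌊628575·60/10000⌋=3771; principal=23801-3771=20030; balance=628575-20030=608545
20. interest=⌊608545·60/10000⌋=3651; principal=23801-3651=20150; balance=608545-20150=588395
21. interest=⌊588395·60/10000⌋=3530; principal=23801-3530=20271; balance=588395-20271=568124
22. interest=⌊568124·60/10000⌋=3408; principal=23801-3408=20393; balance=568124-20393=547731
23. interest=⌊547731·60/10000⌋=3286; principal=23801-3286=20515; balance=547731-20515=527216
24. interest=⌊527216·60/10000⌋=3163; principal=23801-3163=20638; balance=527216-20638=506578
25. interest=⌊506578·60/10000⌋=3039; principal=23801-3039=20762; balance=506578-20762=485816
26. interest=⌊485816·60/10000⌋=2914; principal=23801-2914=20887; balance=485816-20887=464929
27. interest=⌊464929·60/10000⌋=2789; principal=23801-2789=21012; balance=464929-21012=443917
28. interest=⌊443917·60/10000⌋=2663; principal=23801-2663=21138; balance=443917-21138=422779
29. interest=⌊422779·60/10000⌋=2536; principal=23801-2536=21265; balance=422779-21265=401514
30. interest=⌊401514·60/10000⌋=2409; principal=23801-2409=21392; balance=401514-21392=380122
31. interest=⌊380122·60/10000⌋=2280; principal=23801-2280=21521; balance=380122-21521=358601
32. interest=⌊358601·60/10000⌋=2151; principal=23801-2151=21650; balance=358601-21650=336951
33. interest=⌊336951·60/10000⌋=2021; principal=23801-2021=21780; balance=336951-21780=315171
34. interest=⌊315171·60/10000⌋=1891; principal=23801-1891=21910; balance=315171-21910=293261
35. interest=⌊293261·60/10000⌋=1759; principal=23801-1759=22042; balance=293261-22042=271219
36. interest=⌊271219·60/10000⌋=1627; principal=23801-1627=22174; balance=271219-22174=249045
37. interest=⌊249045·60/10000⌋=1494; principal=23801-1494=22307; balance=249045-22307=226738
38. interest=⌊226738·60/10000⌋=1360; principal=23801-1360=22441; balance=226738-22441=204297
39. interest=⌊204297·60/10000⌋=1225; principal=23801-1225=22576; balance=204297-22576=181721
40. interest=⌊181721·60/10000⌋=1090; principal=23801-1090=22711; balance=181721-22711=159010
41. interest=⌊159010·60/10000⌋=954; principal=23801-954=22847; balance=159010-22847=136163
42. interest=⌊136163·60/10000⌋=816; principal=23801-816=22985; balance=136163-22985=113178
43. interest=⌊113178·60/10000⌋=679; principal=23801-679=23122; balance=113178-23122=90056
44. interest=⌊90056·60/10000⌋=540; principal=23801-540=23261; balance=90056-23261=66795
45. interest=⌊66795·60/10000⌋=400; principal=23801-400=23401; balance=66795-23401=43394
46. interest=⌊43394·60/10000⌋=260; principal=23801-260=23541; balance=43394-23541=19853
47. interest=⌊19853·60/10000⌋=119; principal=min(23801-119,19853)=19853; balance=19853-19853=0

1 5816 17985 951377
2 5708 18093 933284
3 5599 18202 915082
4 5490 18311 896771
5 5380 18421 878350
6 5270 18531 859819
7 5158 18643 841176
8 5047 18754 822422
9 4934 18867 803555
10 4821 18980 784575
11 4707 19094 765481
12 4592 19209 746272
13 4477 19324 726948
14 4361 19440 707508
15 4245 19556 687952
16 4127 19674 668278
17 4009 19792 648486
18 3890 19911 628575
19 3771 20030 608545
20 3651 20150 588395
21 3530 20271 568124
22 3408 20393 547731
23 3286 20515 527216
24 3163 20638 506578
25 3039 20762 485816
26 2914 20887 464929
27 2789 21012 443917
28 2663 21138 422779
29 2536 21265 401514
30 2409 21392 380122
31 2280 21521 358601
32 2151 21650 336951
33 2021 21780 315171
34 1891 21910 293261
35 1759 22042 271219
36 1627 22174 249045
37 1494 22307 226738
38 1360 22441 204297
39 1225 22576 181721
40 1090 22711 159010
41 954 22847 136163
42 816 22985 113178
43 679 23122 90056
44 540 23261 66795
45 400 23401 43394
46 260 23541 19853
47 119 19853 0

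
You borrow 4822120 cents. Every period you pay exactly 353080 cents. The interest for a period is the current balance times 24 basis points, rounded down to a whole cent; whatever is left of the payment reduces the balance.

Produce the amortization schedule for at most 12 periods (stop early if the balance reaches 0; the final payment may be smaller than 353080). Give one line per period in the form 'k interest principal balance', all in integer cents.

1 11573 341507 4480613
2 10753 342327 4138286
3 9931 343149 3795137
4 9108 343972 3451165
5 8282 344798 3106367
6 7455 345625 2760742
7 6625 346455 2414287
8 5794 347286 2067001
9 4960 348120 1718881
10 4125 348955 1369926
11 3287 349793 1020133
12 2448 350632 669501

1. interest=⌊4822120·24/10000⌋=11573; principal=353080-11573=341507; balance=4822120-341507=4480613
2. interest=⌊4480613·24/10000⌋=10753; principal=353080-10753=342327; balance=4480613-342327=4138286
3. interest=⌊4138286·24/10000⌋=9931; principal=353080-9931=343149; balance=4138286-343149=3795137
4. interest=⌊3795137·24/10000⌋=9108; principal=353080-9108=343972; balance=3795137-343972=3451165
5. interest=⌊3451165·24/10000⌋=8282; principal=353080-8282=344798; balance=3451165-344798=3106367
6. interest=⌊3106367·24/10000⌋=7455; principal=353080-7455=345625; balance=3106367-345625=2760742
7. interest=⌊2760742·24/10000⌋=6625; principal=353080-6625=346455; balance=2760742-346455=2414287
8. interest=⌊2414287·24/10000⌋=5794; principal=353080-5794=347286; balance=2414287-347286=2067001
9. interest=⌊2067001·24/10000⌋=4960; principal=353080-4960=348120; balance=2067001-348120=1718881
10. interest=⌊1718881·24/10000⌋=4125; principal=353080-4125=348955; balance=1718881-348955=1369926
11. interest=⌊1369926·24/10000⌋=3287; principal=353080-3287=349793; balance=1369926-349793=1020133
12. interest=⌊1020133·24/10000⌋=2448; principal=353080-2448=350632; balance=1020133-350632=669501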